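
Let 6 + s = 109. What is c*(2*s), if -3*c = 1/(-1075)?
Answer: 206/3225 ≈ 0.063876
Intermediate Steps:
s = 103 (s = -6 + 109 = 103)
c = 1/3225 (c = -1/(3*(-1075)) = -(-1)/(3*1075) = -⅓*(-1/1075) = 1/3225 ≈ 0.00031008)
c*(2*s) = (2*103)/3225 = (1/3225)*206 = 206/3225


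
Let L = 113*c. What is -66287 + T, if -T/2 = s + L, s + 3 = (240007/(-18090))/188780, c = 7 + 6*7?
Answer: -132084830320493/1707515100 ≈ -77355.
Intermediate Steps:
c = 49 (c = 7 + 42 = 49)
s = -10245330607/3415030200 (s = -3 + (240007/(-18090))/188780 = -3 + (240007*(-1/18090))*(1/188780) = -3 - 240007/18090*1/188780 = -3 - 240007/3415030200 = -10245330607/3415030200 ≈ -3.0001)
L = 5537 (L = 113*49 = 5537)
T = -18898776886793/1707515100 (T = -2*(-10245330607/3415030200 + 5537) = -2*18898776886793/3415030200 = -18898776886793/1707515100 ≈ -11068.)
-66287 + T = -66287 - 18898776886793/1707515100 = -132084830320493/1707515100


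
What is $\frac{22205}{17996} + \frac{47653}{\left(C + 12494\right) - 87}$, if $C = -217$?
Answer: $\frac{564121169}{109685620} \approx 5.1431$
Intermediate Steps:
$\frac{22205}{17996} + \frac{47653}{\left(C + 12494\right) - 87} = \frac{22205}{17996} + \frac{47653}{\left(-217 + 12494\right) - 87} = 22205 \cdot \frac{1}{17996} + \frac{47653}{12277 - 87} = \frac{22205}{17996} + \frac{47653}{12190} = \frac{564121169}{109685620}$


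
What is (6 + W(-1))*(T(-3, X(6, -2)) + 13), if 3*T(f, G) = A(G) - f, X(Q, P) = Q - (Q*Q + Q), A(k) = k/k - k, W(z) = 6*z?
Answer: 0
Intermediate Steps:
A(k) = 1 - k
X(Q, P) = -Q² (X(Q, P) = Q - (Q² + Q) = Q - (Q + Q²) = Q + (-Q - Q²) = -Q²)
T(f, G) = ⅓ - G/3 - f/3 (T(f, G) = ((1 - G) - f)/3 = (1 - G - f)/3 = ⅓ - G/3 - f/3)
(6 + W(-1))*(T(-3, X(6, -2)) + 13) = (6 + 6*(-1))*((⅓ - (-1)*6²/3 - ⅓*(-3)) + 13) = (6 - 6)*((⅓ - (-1)*36/3 + 1) + 13) = 0*((⅓ - ⅓*(-36) + 1) + 13) = 0*((⅓ + 12 + 1) + 13) = 0*(40/3 + 13) = 0*(79/3) = 0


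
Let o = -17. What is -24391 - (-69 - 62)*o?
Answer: -26618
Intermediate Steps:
-24391 - (-69 - 62)*o = -24391 - (-69 - 62)*(-17) = -24391 - (-131)*(-17) = -24391 - 1*2227 = -24391 - 2227 = -26618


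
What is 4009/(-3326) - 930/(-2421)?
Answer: -2204203/2684082 ≈ -0.82121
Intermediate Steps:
4009/(-3326) - 930/(-2421) = 4009*(-1/3326) - 930*(-1/2421) = -4009/3326 + 310/807 = -2204203/2684082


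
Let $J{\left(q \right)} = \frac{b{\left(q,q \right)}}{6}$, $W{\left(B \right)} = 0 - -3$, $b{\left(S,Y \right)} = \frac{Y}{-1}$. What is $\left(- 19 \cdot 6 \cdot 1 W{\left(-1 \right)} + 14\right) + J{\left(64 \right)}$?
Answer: $- \frac{1016}{3} \approx -338.67$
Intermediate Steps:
$b{\left(S,Y \right)} = - Y$ ($b{\left(S,Y \right)} = Y \left(-1\right) = - Y$)
$W{\left(B \right)} = 3$ ($W{\left(B \right)} = 0 + 3 = 3$)
$J{\left(q \right)} = - \frac{q}{6}$ ($J{\left(q \right)} = \frac{\left(-1\right) q}{6} = - q \frac{1}{6} = - \frac{q}{6}$)
$\left(- 19 \cdot 6 \cdot 1 W{\left(-1 \right)} + 14\right) + J{\left(64 \right)} = \left(- 19 \cdot 6 \cdot 1 \cdot 3 + 14\right) - \frac{32}{3} = \left(- 19 \cdot 6 \cdot 3 + 14\right) - \frac{32}{3} = \left(\left(-19\right) 18 + 14\right) - \frac{32}{3} = \left(-342 + 14\right) - \frac{32}{3} = -328 - \frac{32}{3} = - \frac{1016}{3}$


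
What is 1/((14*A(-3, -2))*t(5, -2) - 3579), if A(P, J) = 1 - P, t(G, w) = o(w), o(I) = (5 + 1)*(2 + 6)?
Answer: -1/891 ≈ -0.0011223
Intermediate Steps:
o(I) = 48 (o(I) = 6*8 = 48)
t(G, w) = 48
1/((14*A(-3, -2))*t(5, -2) - 3579) = 1/((14*(1 - 1*(-3)))*48 - 3579) = 1/((14*(1 + 3))*48 - 3579) = 1/((14*4)*48 - 3579) = 1/(56*48 - 3579) = 1/(2688 - 3579) = 1/(-891) = -1/891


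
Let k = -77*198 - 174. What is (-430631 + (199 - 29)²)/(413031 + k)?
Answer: -401731/397611 ≈ -1.0104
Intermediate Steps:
k = -15420 (k = -15246 - 174 = -15420)
(-430631 + (199 - 29)²)/(413031 + k) = (-430631 + (199 - 29)²)/(413031 - 15420) = (-430631 + 170²)/397611 = (-430631 + 28900)*(1/397611) = -401731*1/397611 = -401731/397611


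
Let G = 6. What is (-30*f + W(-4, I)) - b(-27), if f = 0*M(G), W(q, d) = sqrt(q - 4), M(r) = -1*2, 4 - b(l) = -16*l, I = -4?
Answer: 428 + 2*I*sqrt(2) ≈ 428.0 + 2.8284*I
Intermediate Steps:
b(l) = 4 + 16*l (b(l) = 4 - (-16)*l = 4 + 16*l)
M(r) = -2
W(q, d) = sqrt(-4 + q)
f = 0 (f = 0*(-2) = 0)
(-30*f + W(-4, I)) - b(-27) = (-30*0 + sqrt(-4 - 4)) - (4 + 16*(-27)) = (0 + sqrt(-8)) - (4 - 432) = (0 + 2*I*sqrt(2)) - 1*(-428) = 2*I*sqrt(2) + 428 = 428 + 2*I*sqrt(2)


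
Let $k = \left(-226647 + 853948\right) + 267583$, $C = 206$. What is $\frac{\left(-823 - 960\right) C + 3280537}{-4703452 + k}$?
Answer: $- \frac{2913239}{3808568} \approx -0.76492$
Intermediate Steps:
$k = 894884$ ($k = 627301 + 267583 = 894884$)
$\frac{\left(-823 - 960\right) C + 3280537}{-4703452 + k} = \frac{\left(-823 - 960\right) 206 + 3280537}{-4703452 + 894884} = \frac{\left(-1783\right) 206 + 3280537}{-3808568} = \left(-367298 + 3280537\right) \left(- \frac{1}{3808568}\right) = 2913239 \left(- \frac{1}{3808568}\right) = - \frac{2913239}{3808568}$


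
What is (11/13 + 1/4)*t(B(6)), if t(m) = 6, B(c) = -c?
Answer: 171/26 ≈ 6.5769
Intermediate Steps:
(11/13 + 1/4)*t(B(6)) = (11/13 + 1/4)*6 = (11*(1/13) + 1*(¼))*6 = (11/13 + ¼)*6 = (57/52)*6 = 171/26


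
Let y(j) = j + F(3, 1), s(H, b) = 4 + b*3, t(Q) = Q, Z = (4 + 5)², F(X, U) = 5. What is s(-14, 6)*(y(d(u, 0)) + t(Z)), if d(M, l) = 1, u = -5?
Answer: 1914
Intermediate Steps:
Z = 81 (Z = 9² = 81)
s(H, b) = 4 + 3*b
y(j) = 5 + j (y(j) = j + 5 = 5 + j)
s(-14, 6)*(y(d(u, 0)) + t(Z)) = (4 + 3*6)*((5 + 1) + 81) = (4 + 18)*(6 + 81) = 22*87 = 1914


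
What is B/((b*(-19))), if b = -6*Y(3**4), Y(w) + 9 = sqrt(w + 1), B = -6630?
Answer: -9945/19 - 1105*sqrt(82)/19 ≈ -1050.1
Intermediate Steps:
Y(w) = -9 + sqrt(1 + w) (Y(w) = -9 + sqrt(w + 1) = -9 + sqrt(1 + w))
b = 54 - 6*sqrt(82) (b = -6*(-9 + sqrt(1 + 3**4)) = -6*(-9 + sqrt(1 + 81)) = -6*(-9 + sqrt(82)) = 54 - 6*sqrt(82) ≈ -0.33231)
B/((b*(-19))) = -6630*(-1/(19*(54 - 6*sqrt(82)))) = -6630/(-1026 + 114*sqrt(82))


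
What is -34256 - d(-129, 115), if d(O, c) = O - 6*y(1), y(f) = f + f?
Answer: -34115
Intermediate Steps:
y(f) = 2*f
d(O, c) = -12 + O (d(O, c) = O - 12 = -12 + O)
-34256 - d(-129, 115) = -34256 - (-12 - 129) = -34256 - 1*(-141) = -34256 + 141 = -34115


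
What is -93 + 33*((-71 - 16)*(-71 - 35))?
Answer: 304233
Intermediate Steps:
-93 + 33*((-71 - 16)*(-71 - 35)) = -93 + 33*(-87*(-106)) = -93 + 33*9222 = -93 + 304326 = 304233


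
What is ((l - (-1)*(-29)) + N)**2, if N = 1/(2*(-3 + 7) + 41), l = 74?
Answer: 4866436/2401 ≈ 2026.8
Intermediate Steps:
N = 1/49 (N = 1/(2*4 + 41) = 1/(8 + 41) = 1/49 ≈ 0.020408)
((l - (-1)*(-29)) + N)**2 = ((74 - (-1)*(-29)) + 1/49)**2 = ((74 - 1*29) + 1/49)**2 = ((74 - 29) + 1/49)**2 = (45 + 1/49)**2 = (2206/49)**2 = 4866436/2401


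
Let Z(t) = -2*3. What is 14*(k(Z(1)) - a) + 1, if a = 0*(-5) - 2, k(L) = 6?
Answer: 113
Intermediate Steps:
Z(t) = -6
a = -2 (a = 0 - 2 = -2)
14*(k(Z(1)) - a) + 1 = 14*(6 - 1*(-2)) + 1 = 14*(6 + 2) + 1 = 14*8 + 1 = 112 + 1 = 113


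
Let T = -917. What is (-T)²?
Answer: 840889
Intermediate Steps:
(-T)² = (-1*(-917))² = 917² = 840889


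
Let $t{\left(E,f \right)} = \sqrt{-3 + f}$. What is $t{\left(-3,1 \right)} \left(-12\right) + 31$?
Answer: $31 - 12 i \sqrt{2} \approx 31.0 - 16.971 i$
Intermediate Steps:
$t{\left(-3,1 \right)} \left(-12\right) + 31 = \sqrt{-3 + 1} \left(-12\right) + 31 = \sqrt{-2} \left(-12\right) + 31 = i \sqrt{2} \left(-12\right) + 31 = - 12 i \sqrt{2} + 31 = 31 - 12 i \sqrt{2}$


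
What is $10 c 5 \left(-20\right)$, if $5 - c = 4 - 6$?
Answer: $-7000$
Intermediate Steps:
$c = 7$ ($c = 5 - \left(4 - 6\right) = 5 - -2 = 5 + 2 = 7$)
$10 c 5 \left(-20\right) = 10 \cdot 7 \cdot 5 \left(-20\right) = 10 \cdot 35 \left(-20\right) = 350 \left(-20\right) = -7000$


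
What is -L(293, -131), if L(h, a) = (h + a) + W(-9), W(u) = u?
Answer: -153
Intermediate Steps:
L(h, a) = -9 + a + h (L(h, a) = (h + a) - 9 = (a + h) - 9 = -9 + a + h)
-L(293, -131) = -(-9 - 131 + 293) = -1*153 = -153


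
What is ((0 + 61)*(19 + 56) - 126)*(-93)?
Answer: -413757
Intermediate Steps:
((0 + 61)*(19 + 56) - 126)*(-93) = (61*75 - 126)*(-93) = (4575 - 126)*(-93) = 4449*(-93) = -413757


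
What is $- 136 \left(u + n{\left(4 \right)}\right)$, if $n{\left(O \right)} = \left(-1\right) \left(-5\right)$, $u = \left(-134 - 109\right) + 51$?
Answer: $25432$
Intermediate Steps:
$u = -192$ ($u = -243 + 51 = -192$)
$n{\left(O \right)} = 5$
$- 136 \left(u + n{\left(4 \right)}\right) = - 136 \left(-192 + 5\right) = \left(-136\right) \left(-187\right) = 25432$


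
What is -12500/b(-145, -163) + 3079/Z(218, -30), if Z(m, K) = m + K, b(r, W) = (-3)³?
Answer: 2433133/5076 ≈ 479.34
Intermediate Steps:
b(r, W) = -27
Z(m, K) = K + m
-12500/b(-145, -163) + 3079/Z(218, -30) = -12500/(-27) + 3079/(-30 + 218) = -12500*(-1/27) + 3079/188 = 12500/27 + 3079*(1/188) = 12500/27 + 3079/188 = 2433133/5076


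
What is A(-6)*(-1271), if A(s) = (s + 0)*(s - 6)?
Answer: -91512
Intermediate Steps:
A(s) = s*(-6 + s)
A(-6)*(-1271) = -6*(-6 - 6)*(-1271) = -6*(-12)*(-1271) = 72*(-1271) = -91512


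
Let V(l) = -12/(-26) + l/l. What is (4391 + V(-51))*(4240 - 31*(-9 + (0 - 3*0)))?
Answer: 258043938/13 ≈ 1.9850e+7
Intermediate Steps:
V(l) = 19/13 (V(l) = -12*(-1/26) + 1 = 6/13 + 1 = 19/13)
(4391 + V(-51))*(4240 - 31*(-9 + (0 - 3*0))) = (4391 + 19/13)*(4240 - 31*(-9 + (0 - 3*0))) = 57102*(4240 - 31*(-9 + (0 + 0)))/13 = 57102*(4240 - 31*(-9 + 0))/13 = 57102*(4240 - 31*(-9))/13 = 57102*(4240 + 279)/13 = (57102/13)*4519 = 258043938/13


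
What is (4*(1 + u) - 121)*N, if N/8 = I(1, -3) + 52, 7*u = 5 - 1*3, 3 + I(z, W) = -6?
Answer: -278984/7 ≈ -39855.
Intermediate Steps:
I(z, W) = -9 (I(z, W) = -3 - 6 = -9)
u = 2/7 (u = (5 - 1*3)/7 = (5 - 3)/7 = (1/7)*2 = 2/7 ≈ 0.28571)
N = 344 (N = 8*(-9 + 52) = 8*43 = 344)
(4*(1 + u) - 121)*N = (4*(1 + 2/7) - 121)*344 = (4*(9/7) - 121)*344 = (36/7 - 121)*344 = -811/7*344 = -278984/7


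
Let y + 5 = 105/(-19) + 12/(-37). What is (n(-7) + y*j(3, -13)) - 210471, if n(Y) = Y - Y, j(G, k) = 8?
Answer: -148022137/703 ≈ -2.1056e+5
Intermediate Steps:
n(Y) = 0
y = -7628/703 (y = -5 + (105/(-19) + 12/(-37)) = -5 + (105*(-1/19) + 12*(-1/37)) = -5 + (-105/19 - 12/37) = -5 - 4113/703 = -7628/703 ≈ -10.851)
(n(-7) + y*j(3, -13)) - 210471 = (0 - 7628/703*8) - 210471 = (0 - 61024/703) - 210471 = -61024/703 - 210471 = -148022137/703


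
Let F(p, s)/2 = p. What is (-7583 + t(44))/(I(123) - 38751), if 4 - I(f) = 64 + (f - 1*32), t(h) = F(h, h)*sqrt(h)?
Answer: 7583/38902 - 88*sqrt(11)/19451 ≈ 0.17992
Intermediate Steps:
F(p, s) = 2*p
t(h) = 2*h**(3/2) (t(h) = (2*h)*sqrt(h) = 2*h**(3/2))
I(f) = -28 - f (I(f) = 4 - (64 + (f - 1*32)) = 4 - (64 + (f - 32)) = 4 - (64 + (-32 + f)) = 4 - (32 + f) = 4 + (-32 - f) = -28 - f)
(-7583 + t(44))/(I(123) - 38751) = (-7583 + 2*44**(3/2))/((-28 - 1*123) - 38751) = (-7583 + 2*(88*sqrt(11)))/((-28 - 123) - 38751) = (-7583 + 176*sqrt(11))/(-151 - 38751) = (-7583 + 176*sqrt(11))/(-38902) = (-7583 + 176*sqrt(11))*(-1/38902) = 7583/38902 - 88*sqrt(11)/19451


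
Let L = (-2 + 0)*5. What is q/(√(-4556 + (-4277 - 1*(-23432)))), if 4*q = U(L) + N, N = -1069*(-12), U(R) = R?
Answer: 493*√14599/2246 ≈ 26.522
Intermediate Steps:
L = -10 (L = -2*5 = -10)
N = 12828
q = 6409/2 (q = (-10 + 12828)/4 = (¼)*12818 = 6409/2 ≈ 3204.5)
q/(√(-4556 + (-4277 - 1*(-23432)))) = 6409/(2*(√(-4556 + (-4277 - 1*(-23432))))) = 6409/(2*(√(-4556 + (-4277 + 23432)))) = 6409/(2*(√(-4556 + 19155))) = 6409/(2*(√14599)) = 6409*(√14599/14599)/2 = 493*√14599/2246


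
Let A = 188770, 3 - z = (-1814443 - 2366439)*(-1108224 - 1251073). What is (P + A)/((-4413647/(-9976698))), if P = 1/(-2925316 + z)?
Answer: 18576780795994666348273122/43535972516482838749 ≈ 4.2670e+5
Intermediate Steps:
z = -9863942359951 (z = 3 - (-1814443 - 2366439)*(-1108224 - 1251073) = 3 - (-4180882)*(-2359297) = 3 - 1*9863942359954 = 3 - 9863942359954 = -9863942359951)
P = -1/9863945285267 (P = 1/(-2925316 - 9863942359951) = 1/(-9863945285267) = -1/9863945285267 ≈ -1.0138e-13)
(P + A)/((-4413647/(-9976698))) = (-1/9863945285267 + 188770)/((-4413647/(-9976698))) = 1862016951499851589/(9863945285267*((-4413647*(-1/9976698)))) = 1862016951499851589/(9863945285267*(4413647/9976698)) = (1862016951499851589/9863945285267)*(9976698/4413647) = 18576780795994666348273122/43535972516482838749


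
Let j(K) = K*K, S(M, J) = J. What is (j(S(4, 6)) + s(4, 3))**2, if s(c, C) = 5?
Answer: 1681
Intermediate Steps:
j(K) = K**2
(j(S(4, 6)) + s(4, 3))**2 = (6**2 + 5)**2 = (36 + 5)**2 = 41**2 = 1681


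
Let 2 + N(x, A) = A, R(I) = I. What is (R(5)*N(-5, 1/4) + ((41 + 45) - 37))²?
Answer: 25921/16 ≈ 1620.1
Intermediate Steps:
N(x, A) = -2 + A
(R(5)*N(-5, 1/4) + ((41 + 45) - 37))² = (5*(-2 + 1/4) + ((41 + 45) - 37))² = (5*(-2 + 1*(¼)) + (86 - 37))² = (5*(-2 + ¼) + 49)² = (5*(-7/4) + 49)² = (-35/4 + 49)² = (161/4)² = 25921/16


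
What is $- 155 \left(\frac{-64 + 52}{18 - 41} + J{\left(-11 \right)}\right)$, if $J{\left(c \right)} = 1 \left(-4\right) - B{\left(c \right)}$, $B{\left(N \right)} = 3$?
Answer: $\frac{23095}{23} \approx 1004.1$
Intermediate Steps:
$J{\left(c \right)} = -7$ ($J{\left(c \right)} = 1 \left(-4\right) - 3 = -4 - 3 = -7$)
$- 155 \left(\frac{-64 + 52}{18 - 41} + J{\left(-11 \right)}\right) = - 155 \left(\frac{-64 + 52}{18 - 41} - 7\right) = - 155 \left(- \frac{12}{-23} - 7\right) = - 155 \left(\left(-12\right) \left(- \frac{1}{23}\right) - 7\right) = - 155 \left(\frac{12}{23} - 7\right) = \left(-155\right) \left(- \frac{149}{23}\right) = \frac{23095}{23}$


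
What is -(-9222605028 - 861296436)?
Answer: 10083901464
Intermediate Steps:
-(-9222605028 - 861296436) = -76167/(1/(-88915 + (-32169 - 11308))) = -76167/(1/(-88915 - 43477)) = -76167/(1/(-132392)) = -76167/(-1/132392) = -76167*(-132392) = 10083901464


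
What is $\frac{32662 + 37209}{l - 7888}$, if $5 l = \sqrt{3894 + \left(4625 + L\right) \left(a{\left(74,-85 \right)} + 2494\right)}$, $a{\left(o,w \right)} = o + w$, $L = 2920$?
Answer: $- \frac{13778561200}{1536775471} - \frac{349355 \sqrt{18738129}}{1536775471} \approx -9.95$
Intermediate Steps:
$l = \frac{\sqrt{18738129}}{5}$ ($l = \frac{\sqrt{3894 + \left(4625 + 2920\right) \left(\left(74 - 85\right) + 2494\right)}}{5} = \frac{\sqrt{3894 + 7545 \left(-11 + 2494\right)}}{5} = \frac{\sqrt{3894 + 7545 \cdot 2483}}{5} = \frac{\sqrt{3894 + 18734235}}{5} = \frac{\sqrt{18738129}}{5} \approx 865.75$)
$\frac{32662 + 37209}{l - 7888} = \frac{32662 + 37209}{\frac{\sqrt{18738129}}{5} - 7888} = \frac{69871}{-7888 + \frac{\sqrt{18738129}}{5}}$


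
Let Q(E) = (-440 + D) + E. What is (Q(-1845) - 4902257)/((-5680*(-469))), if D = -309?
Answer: -700693/380560 ≈ -1.8412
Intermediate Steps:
Q(E) = -749 + E (Q(E) = (-440 - 309) + E = -749 + E)
(Q(-1845) - 4902257)/((-5680*(-469))) = ((-749 - 1845) - 4902257)/((-5680*(-469))) = (-2594 - 4902257)/2663920 = -4904851*1/2663920 = -700693/380560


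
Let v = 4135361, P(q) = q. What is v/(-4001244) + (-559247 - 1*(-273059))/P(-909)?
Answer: 42272184249/134708548 ≈ 313.80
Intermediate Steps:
v/(-4001244) + (-559247 - 1*(-273059))/P(-909) = 4135361/(-4001244) + (-559247 - 1*(-273059))/(-909) = 4135361*(-1/4001244) + (-559247 + 273059)*(-1/909) = -4135361/4001244 - 286188*(-1/909) = -4135361/4001244 + 95396/303 = 42272184249/134708548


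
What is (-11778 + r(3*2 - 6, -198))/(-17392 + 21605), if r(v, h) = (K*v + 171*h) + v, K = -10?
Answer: -45636/4213 ≈ -10.832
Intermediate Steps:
r(v, h) = -9*v + 171*h (r(v, h) = (-10*v + 171*h) + v = -9*v + 171*h)
(-11778 + r(3*2 - 6, -198))/(-17392 + 21605) = (-11778 + (-9*(3*2 - 6) + 171*(-198)))/(-17392 + 21605) = (-11778 + (-9*(6 - 6) - 33858))/4213 = (-11778 + (-9*0 - 33858))*(1/4213) = (-11778 + (0 - 33858))*(1/4213) = (-11778 - 33858)*(1/4213) = -45636*1/4213 = -45636/4213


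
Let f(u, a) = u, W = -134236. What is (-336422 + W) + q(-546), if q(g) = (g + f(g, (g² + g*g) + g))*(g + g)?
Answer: 721806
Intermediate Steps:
q(g) = 4*g² (q(g) = (g + g)*(g + g) = (2*g)*(2*g) = 4*g²)
(-336422 + W) + q(-546) = (-336422 - 134236) + 4*(-546)² = -470658 + 4*298116 = -470658 + 1192464 = 721806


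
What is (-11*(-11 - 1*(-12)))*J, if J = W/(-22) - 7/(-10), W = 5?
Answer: -26/5 ≈ -5.2000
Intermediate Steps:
J = 26/55 (J = 5/(-22) - 7/(-10) = 5*(-1/22) - 7*(-⅒) = -5/22 + 7/10 = 26/55 ≈ 0.47273)
(-11*(-11 - 1*(-12)))*J = -11*(-11 - 1*(-12))*(26/55) = -11*(-11 + 12)*(26/55) = -11*1*(26/55) = -11*26/55 = -26/5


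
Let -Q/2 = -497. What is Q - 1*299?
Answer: 695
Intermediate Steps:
Q = 994 (Q = -2*(-497) = 994)
Q - 1*299 = 994 - 1*299 = 994 - 299 = 695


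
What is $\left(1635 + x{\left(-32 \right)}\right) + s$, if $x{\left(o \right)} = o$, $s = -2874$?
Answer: $-1271$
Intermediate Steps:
$\left(1635 + x{\left(-32 \right)}\right) + s = \left(1635 - 32\right) - 2874 = 1603 - 2874 = -1271$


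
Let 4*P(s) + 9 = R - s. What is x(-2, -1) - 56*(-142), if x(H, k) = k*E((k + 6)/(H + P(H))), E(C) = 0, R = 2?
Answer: 7952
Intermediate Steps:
P(s) = -7/4 - s/4 (P(s) = -9/4 + (2 - s)/4 = -9/4 + (½ - s/4) = -7/4 - s/4)
x(H, k) = 0 (x(H, k) = k*0 = 0)
x(-2, -1) - 56*(-142) = 0 - 56*(-142) = 0 + 7952 = 7952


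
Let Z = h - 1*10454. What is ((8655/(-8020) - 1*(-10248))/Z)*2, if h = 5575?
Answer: -16436061/3912958 ≈ -4.2004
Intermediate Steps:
Z = -4879 (Z = 5575 - 1*10454 = 5575 - 10454 = -4879)
((8655/(-8020) - 1*(-10248))/Z)*2 = ((8655/(-8020) - 1*(-10248))/(-4879))*2 = ((8655*(-1/8020) + 10248)*(-1/4879))*2 = ((-1731/1604 + 10248)*(-1/4879))*2 = ((16436061/1604)*(-1/4879))*2 = -16436061/7825916*2 = -16436061/3912958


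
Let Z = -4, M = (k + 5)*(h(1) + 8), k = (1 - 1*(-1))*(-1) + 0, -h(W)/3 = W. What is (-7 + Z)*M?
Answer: -165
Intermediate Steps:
h(W) = -3*W
k = -2 (k = (1 + 1)*(-1) + 0 = 2*(-1) + 0 = -2 + 0 = -2)
M = 15 (M = (-2 + 5)*(-3*1 + 8) = 3*(-3 + 8) = 3*5 = 15)
(-7 + Z)*M = (-7 - 4)*15 = -11*15 = -165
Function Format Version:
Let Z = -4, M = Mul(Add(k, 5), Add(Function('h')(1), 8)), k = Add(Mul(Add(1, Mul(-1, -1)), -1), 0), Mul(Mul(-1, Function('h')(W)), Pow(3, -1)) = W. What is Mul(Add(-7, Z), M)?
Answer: -165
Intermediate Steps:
Function('h')(W) = Mul(-3, W)
k = -2 (k = Add(Mul(Add(1, 1), -1), 0) = Add(Mul(2, -1), 0) = Add(-2, 0) = -2)
M = 15 (M = Mul(Add(-2, 5), Add(Mul(-3, 1), 8)) = Mul(3, Add(-3, 8)) = Mul(3, 5) = 15)
Mul(Add(-7, Z), M) = Mul(Add(-7, -4), 15) = Mul(-11, 15) = -165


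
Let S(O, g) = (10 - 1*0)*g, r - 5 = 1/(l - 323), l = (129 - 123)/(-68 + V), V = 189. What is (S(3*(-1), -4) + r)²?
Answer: 1870920609856/1527011929 ≈ 1225.2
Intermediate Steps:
l = 6/121 (l = (129 - 123)/(-68 + 189) = 6/121 ≈ 0.049587)
r = 195264/39077 (r = 5 + 1/(6/121 - 323) = 5 + 1/(-39077/121) = 5 - 121/39077 = 195264/39077 ≈ 4.9969)
S(O, g) = 10*g (S(O, g) = (10 + 0)*g = 10*g)
(S(3*(-1), -4) + r)² = (10*(-4) + 195264/39077)² = (-40 + 195264/39077)² = (-1367816/39077)² = 1870920609856/1527011929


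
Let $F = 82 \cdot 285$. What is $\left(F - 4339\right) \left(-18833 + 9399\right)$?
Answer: $-179538454$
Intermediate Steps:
$F = 23370$
$\left(F - 4339\right) \left(-18833 + 9399\right) = \left(23370 - 4339\right) \left(-18833 + 9399\right) = 19031 \left(-9434\right) = -179538454$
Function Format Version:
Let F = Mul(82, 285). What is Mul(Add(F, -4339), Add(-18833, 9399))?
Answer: -179538454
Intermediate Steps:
F = 23370
Mul(Add(F, -4339), Add(-18833, 9399)) = Mul(Add(23370, -4339), Add(-18833, 9399)) = Mul(19031, -9434) = -179538454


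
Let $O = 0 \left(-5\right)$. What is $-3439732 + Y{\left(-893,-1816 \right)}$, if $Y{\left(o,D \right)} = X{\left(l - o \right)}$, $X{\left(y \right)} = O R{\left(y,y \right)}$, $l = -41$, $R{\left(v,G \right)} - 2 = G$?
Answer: $-3439732$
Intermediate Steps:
$R{\left(v,G \right)} = 2 + G$
$O = 0$
$X{\left(y \right)} = 0$ ($X{\left(y \right)} = 0 \left(2 + y\right) = 0$)
$Y{\left(o,D \right)} = 0$
$-3439732 + Y{\left(-893,-1816 \right)} = -3439732 + 0 = -3439732$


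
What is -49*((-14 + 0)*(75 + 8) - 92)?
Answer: 61446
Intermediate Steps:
-49*((-14 + 0)*(75 + 8) - 92) = -49*(-14*83 - 92) = -49*(-1162 - 92) = -49*(-1254) = 61446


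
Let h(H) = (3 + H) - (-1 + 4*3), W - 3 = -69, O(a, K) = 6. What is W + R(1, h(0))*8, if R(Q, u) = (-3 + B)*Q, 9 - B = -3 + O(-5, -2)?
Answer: -42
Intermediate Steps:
B = 6 (B = 9 - (-3 + 6) = 9 - 1*3 = 9 - 3 = 6)
W = -66 (W = 3 - 69 = -66)
h(H) = -8 + H (h(H) = (3 + H) - (-1 + 12) = (3 + H) - 1*11 = (3 + H) - 11 = -8 + H)
R(Q, u) = 3*Q (R(Q, u) = (-3 + 6)*Q = 3*Q)
W + R(1, h(0))*8 = -66 + (3*1)*8 = -66 + 3*8 = -66 + 24 = -42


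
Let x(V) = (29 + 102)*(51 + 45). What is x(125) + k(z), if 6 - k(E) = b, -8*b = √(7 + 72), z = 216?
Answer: 12582 + √79/8 ≈ 12583.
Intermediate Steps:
x(V) = 12576 (x(V) = 131*96 = 12576)
b = -√79/8 (b = -√(7 + 72)/8 = -√79/8 ≈ -1.1110)
k(E) = 6 + √79/8 (k(E) = 6 - (-1)*√79/8 = 6 + √79/8)
x(125) + k(z) = 12576 + (6 + √79/8) = 12582 + √79/8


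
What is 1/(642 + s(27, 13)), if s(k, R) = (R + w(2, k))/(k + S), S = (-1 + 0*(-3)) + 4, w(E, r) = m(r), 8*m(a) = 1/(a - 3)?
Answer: 5760/3700417 ≈ 0.0015566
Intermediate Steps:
m(a) = 1/(8*(-3 + a)) (m(a) = 1/(8*(a - 3)) = 1/(8*(-3 + a)))
w(E, r) = 1/(8*(-3 + r))
S = 3 (S = (-1 + 0) + 4 = -1 + 4 = 3)
s(k, R) = (R + 1/(8*(-3 + k)))/(3 + k) (s(k, R) = (R + 1/(8*(-3 + k)))/(k + 3) = (R + 1/(8*(-3 + k)))/(3 + k))
1/(642 + s(27, 13)) = 1/(642 + (⅛ + 13*(-3 + 27))/((-3 + 27)*(3 + 27))) = 1/(642 + (⅛ + 13*24)/(24*30)) = 1/(642 + (1/24)*(1/30)*(⅛ + 312)) = 1/(642 + (1/24)*(1/30)*(2497/8)) = 1/(642 + 2497/5760) = 1/(3700417/5760) = 5760/3700417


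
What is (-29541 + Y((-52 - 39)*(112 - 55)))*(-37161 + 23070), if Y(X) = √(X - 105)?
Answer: 416262231 - 591822*I*√3 ≈ 4.1626e+8 - 1.0251e+6*I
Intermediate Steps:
Y(X) = √(-105 + X)
(-29541 + Y((-52 - 39)*(112 - 55)))*(-37161 + 23070) = (-29541 + √(-105 + (-52 - 39)*(112 - 55)))*(-37161 + 23070) = (-29541 + √(-105 - 91*57))*(-14091) = (-29541 + √(-105 - 5187))*(-14091) = (-29541 + √(-5292))*(-14091) = (-29541 + 42*I*√3)*(-14091) = 416262231 - 591822*I*√3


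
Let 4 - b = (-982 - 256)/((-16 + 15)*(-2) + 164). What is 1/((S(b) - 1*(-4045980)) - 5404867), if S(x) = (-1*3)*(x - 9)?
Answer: -83/112788233 ≈ -7.3589e-7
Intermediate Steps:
b = 951/83 (b = 4 - (-982 - 256)/((-16 + 15)*(-2) + 164) = 4 - (-1238)/(-1*(-2) + 164) = 4 - (-1238)/(2 + 164) = 4 - (-1238)/166 = 4 - 1*(-619/83) = 4 + 619/83 = 951/83 ≈ 11.458)
S(x) = 27 - 3*x (S(x) = -3*(-9 + x) = 27 - 3*x)
1/((S(b) - 1*(-4045980)) - 5404867) = 1/(((27 - 3*951/83) - 1*(-4045980)) - 5404867) = 1/(((27 - 2853/83) + 4045980) - 5404867) = 1/((-612/83 + 4045980) - 5404867) = 1/(335815728/83 - 5404867) = 1/(-112788233/83) = -83/112788233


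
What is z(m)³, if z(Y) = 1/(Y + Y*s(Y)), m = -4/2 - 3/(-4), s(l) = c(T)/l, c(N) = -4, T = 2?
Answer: -64/9261 ≈ -0.0069107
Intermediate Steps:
s(l) = -4/l
m = -5/4 (m = -4*½ - 3*(-¼) = -2 + ¾ = -5/4 ≈ -1.2500)
z(Y) = 1/(-4 + Y) (z(Y) = 1/(Y + Y*(-4/Y)) = 1/(Y - 4) = 1/(-4 + Y))
z(m)³ = (1/(-4 - 5/4))³ = (1/(-21/4))³ = (-4/21)³ = -64/9261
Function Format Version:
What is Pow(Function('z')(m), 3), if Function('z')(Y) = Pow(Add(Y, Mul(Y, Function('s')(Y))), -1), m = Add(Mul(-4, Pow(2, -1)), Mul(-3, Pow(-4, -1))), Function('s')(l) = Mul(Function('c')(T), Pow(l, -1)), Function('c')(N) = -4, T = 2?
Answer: Rational(-64, 9261) ≈ -0.0069107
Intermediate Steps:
Function('s')(l) = Mul(-4, Pow(l, -1))
m = Rational(-5, 4) (m = Add(Mul(-4, Rational(1, 2)), Mul(-3, Rational(-1, 4))) = Add(-2, Rational(3, 4)) = Rational(-5, 4) ≈ -1.2500)
Function('z')(Y) = Pow(Add(-4, Y), -1) (Function('z')(Y) = Pow(Add(Y, Mul(Y, Mul(-4, Pow(Y, -1)))), -1) = Pow(Add(Y, -4), -1) = Pow(Add(-4, Y), -1))
Pow(Function('z')(m), 3) = Pow(Pow(Add(-4, Rational(-5, 4)), -1), 3) = Pow(Pow(Rational(-21, 4), -1), 3) = Pow(Rational(-4, 21), 3) = Rational(-64, 9261)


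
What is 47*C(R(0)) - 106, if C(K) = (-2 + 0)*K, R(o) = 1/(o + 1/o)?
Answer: -106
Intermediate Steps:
C(K) = -2*K
47*C(R(0)) - 106 = 47*(-0/(1 + 0**2)) - 106 = 47*(-0/(1 + 0)) - 106 = 47*(-0/1) - 106 = 47*(-0) - 106 = 47*(-2*0) - 106 = 47*0 - 106 = 0 - 106 = -106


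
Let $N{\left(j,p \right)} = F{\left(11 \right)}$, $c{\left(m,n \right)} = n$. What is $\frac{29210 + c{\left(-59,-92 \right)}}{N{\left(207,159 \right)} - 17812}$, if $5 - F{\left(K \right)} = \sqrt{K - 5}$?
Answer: $- \frac{518504226}{317089243} + \frac{29118 \sqrt{6}}{317089243} \approx -1.635$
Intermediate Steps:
$F{\left(K \right)} = 5 - \sqrt{-5 + K}$ ($F{\left(K \right)} = 5 - \sqrt{K - 5} = 5 - \sqrt{-5 + K}$)
$N{\left(j,p \right)} = 5 - \sqrt{6}$ ($N{\left(j,p \right)} = 5 - \sqrt{-5 + 11} = 5 - \sqrt{6}$)
$\frac{29210 + c{\left(-59,-92 \right)}}{N{\left(207,159 \right)} - 17812} = \frac{29210 - 92}{\left(5 - \sqrt{6}\right) - 17812} = \frac{29118}{-17807 - \sqrt{6}}$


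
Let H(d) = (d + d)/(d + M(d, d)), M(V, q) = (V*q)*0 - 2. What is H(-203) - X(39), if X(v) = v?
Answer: -7589/205 ≈ -37.020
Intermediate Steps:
M(V, q) = -2 (M(V, q) = 0 - 2 = -2)
H(d) = 2*d/(-2 + d) (H(d) = (d + d)/(d - 2) = (2*d)/(-2 + d) = 2*d/(-2 + d))
H(-203) - X(39) = 2*(-203)/(-2 - 203) - 1*39 = 2*(-203)/(-205) - 39 = 2*(-203)*(-1/205) - 39 = 406/205 - 39 = -7589/205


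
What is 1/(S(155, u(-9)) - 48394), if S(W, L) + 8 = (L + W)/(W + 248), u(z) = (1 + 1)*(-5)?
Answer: -403/19505861 ≈ -2.0660e-5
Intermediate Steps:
u(z) = -10 (u(z) = 2*(-5) = -10)
S(W, L) = -8 + (L + W)/(248 + W) (S(W, L) = -8 + (L + W)/(W + 248) = -8 + (L + W)/(248 + W))
1/(S(155, u(-9)) - 48394) = 1/((-1984 - 10 - 7*155)/(248 + 155) - 48394) = 1/((-1984 - 10 - 1085)/403 - 48394) = 1/((1/403)*(-3079) - 48394) = 1/(-3079/403 - 48394) = 1/(-19505861/403) = -403/19505861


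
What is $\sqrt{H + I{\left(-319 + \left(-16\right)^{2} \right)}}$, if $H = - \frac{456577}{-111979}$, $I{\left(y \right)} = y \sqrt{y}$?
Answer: $\frac{\sqrt{51127035883 - 2369927027349 i \sqrt{7}}}{111979} \approx 15.877 - 15.748 i$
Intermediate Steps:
$I{\left(y \right)} = y^{\frac{3}{2}}$
$H = \frac{456577}{111979}$ ($H = \left(-456577\right) \left(- \frac{1}{111979}\right) = \frac{456577}{111979} \approx 4.0773$)
$\sqrt{H + I{\left(-319 + \left(-16\right)^{2} \right)}} = \sqrt{\frac{456577}{111979} + \left(-319 + \left(-16\right)^{2}\right)^{\frac{3}{2}}} = \sqrt{\frac{456577}{111979} + \left(-319 + 256\right)^{\frac{3}{2}}} = \sqrt{\frac{456577}{111979} + \left(-63\right)^{\frac{3}{2}}} = \sqrt{\frac{456577}{111979} - 189 i \sqrt{7}}$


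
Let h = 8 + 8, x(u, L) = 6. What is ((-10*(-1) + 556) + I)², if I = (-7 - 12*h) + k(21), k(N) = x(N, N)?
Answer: 139129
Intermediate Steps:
h = 16
k(N) = 6
I = -193 (I = (-7 - 12*16) + 6 = (-7 - 192) + 6 = -199 + 6 = -193)
((-10*(-1) + 556) + I)² = ((-10*(-1) + 556) - 193)² = ((10 + 556) - 193)² = (566 - 193)² = 373² = 139129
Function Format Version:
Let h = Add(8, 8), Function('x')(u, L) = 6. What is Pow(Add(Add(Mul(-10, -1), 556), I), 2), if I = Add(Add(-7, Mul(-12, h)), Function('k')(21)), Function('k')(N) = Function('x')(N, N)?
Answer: 139129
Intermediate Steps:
h = 16
Function('k')(N) = 6
I = -193 (I = Add(Add(-7, Mul(-12, 16)), 6) = Add(Add(-7, -192), 6) = Add(-199, 6) = -193)
Pow(Add(Add(Mul(-10, -1), 556), I), 2) = Pow(Add(Add(Mul(-10, -1), 556), -193), 2) = Pow(Add(Add(10, 556), -193), 2) = Pow(Add(566, -193), 2) = Pow(373, 2) = 139129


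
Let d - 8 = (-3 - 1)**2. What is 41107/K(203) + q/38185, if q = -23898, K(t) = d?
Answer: 224156749/130920 ≈ 1712.2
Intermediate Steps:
d = 24 (d = 8 + (-3 - 1)**2 = 8 + (-4)**2 = 8 + 16 = 24)
K(t) = 24
41107/K(203) + q/38185 = 41107/24 - 23898/38185 = 41107*(1/24) - 23898*1/38185 = 41107/24 - 3414/5455 = 224156749/130920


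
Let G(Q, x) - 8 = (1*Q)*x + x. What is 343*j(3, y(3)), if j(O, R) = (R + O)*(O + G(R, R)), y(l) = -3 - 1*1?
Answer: -7889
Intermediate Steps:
y(l) = -4 (y(l) = -3 - 1 = -4)
G(Q, x) = 8 + x + Q*x (G(Q, x) = 8 + ((1*Q)*x + x) = 8 + (Q*x + x) = 8 + (x + Q*x) = 8 + x + Q*x)
j(O, R) = (O + R)*(8 + O + R + R²) (j(O, R) = (R + O)*(O + (8 + R + R*R)) = (O + R)*(O + (8 + R + R²)) = (O + R)*(8 + O + R + R²))
343*j(3, y(3)) = 343*(3² + 3*(-4) + 3*(8 - 4 + (-4)²) - 4*(8 - 4 + (-4)²)) = 343*(9 - 12 + 3*(8 - 4 + 16) - 4*(8 - 4 + 16)) = 343*(9 - 12 + 3*20 - 4*20) = 343*(9 - 12 + 60 - 80) = 343*(-23) = -7889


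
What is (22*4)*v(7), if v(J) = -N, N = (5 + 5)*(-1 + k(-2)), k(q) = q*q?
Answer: -2640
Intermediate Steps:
k(q) = q²
N = 30 (N = (5 + 5)*(-1 + (-2)²) = 10*(-1 + 4) = 10*3 = 30)
v(J) = -30 (v(J) = -1*30 = -30)
(22*4)*v(7) = (22*4)*(-30) = 88*(-30) = -2640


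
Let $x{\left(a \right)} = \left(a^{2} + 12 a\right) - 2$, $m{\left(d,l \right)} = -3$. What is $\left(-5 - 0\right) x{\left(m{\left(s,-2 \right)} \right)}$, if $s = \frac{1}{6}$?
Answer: $145$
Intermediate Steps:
$s = \frac{1}{6} \approx 0.16667$
$x{\left(a \right)} = -2 + a^{2} + 12 a$
$\left(-5 - 0\right) x{\left(m{\left(s,-2 \right)} \right)} = \left(-5 - 0\right) \left(-2 + \left(-3\right)^{2} + 12 \left(-3\right)\right) = \left(-5 + 0\right) \left(-2 + 9 - 36\right) = \left(-5\right) \left(-29\right) = 145$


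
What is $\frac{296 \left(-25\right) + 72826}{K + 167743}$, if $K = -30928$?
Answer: $\frac{65426}{136815} \approx 0.47821$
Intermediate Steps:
$\frac{296 \left(-25\right) + 72826}{K + 167743} = \frac{296 \left(-25\right) + 72826}{-30928 + 167743} = \frac{-7400 + 72826}{136815} = 65426 \cdot \frac{1}{136815} = \frac{65426}{136815}$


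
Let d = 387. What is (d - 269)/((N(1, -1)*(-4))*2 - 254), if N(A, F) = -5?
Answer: -59/107 ≈ -0.55140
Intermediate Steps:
(d - 269)/((N(1, -1)*(-4))*2 - 254) = (387 - 269)/(-5*(-4)*2 - 254) = 118/(20*2 - 254) = 118/(40 - 254) = 118/(-214) = 118*(-1/214) = -59/107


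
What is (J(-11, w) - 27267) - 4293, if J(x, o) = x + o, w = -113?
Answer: -31684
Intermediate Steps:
J(x, o) = o + x
(J(-11, w) - 27267) - 4293 = ((-113 - 11) - 27267) - 4293 = (-124 - 27267) - 4293 = -27391 - 4293 = -31684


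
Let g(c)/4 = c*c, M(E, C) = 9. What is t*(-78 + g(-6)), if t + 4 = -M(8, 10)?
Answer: -858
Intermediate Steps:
g(c) = 4*c² (g(c) = 4*(c*c) = 4*c²)
t = -13 (t = -4 - 1*9 = -4 - 9 = -13)
t*(-78 + g(-6)) = -13*(-78 + 4*(-6)²) = -13*(-78 + 4*36) = -13*(-78 + 144) = -13*66 = -858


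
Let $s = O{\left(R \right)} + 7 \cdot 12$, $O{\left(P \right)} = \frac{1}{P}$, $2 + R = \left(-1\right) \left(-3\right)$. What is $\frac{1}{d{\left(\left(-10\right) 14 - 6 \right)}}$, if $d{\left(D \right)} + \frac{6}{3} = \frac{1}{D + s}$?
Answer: $- \frac{61}{123} \approx -0.49593$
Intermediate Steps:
$R = 1$ ($R = -2 - -3 = -2 + 3 = 1$)
$s = 85$ ($s = 1^{-1} + 7 \cdot 12 = 1 + 84 = 85$)
$d{\left(D \right)} = -2 + \frac{1}{85 + D}$ ($d{\left(D \right)} = -2 + \frac{1}{D + 85} = -2 + \frac{1}{85 + D}$)
$\frac{1}{d{\left(\left(-10\right) 14 - 6 \right)}} = \frac{1}{\frac{1}{85 - 146} \left(-169 - 2 \left(\left(-10\right) 14 - 6\right)\right)} = \frac{1}{\frac{1}{85 - 146} \left(-169 - 2 \left(-140 - 6\right)\right)} = \frac{1}{\frac{1}{85 - 146} \left(-169 - -292\right)} = \frac{1}{\frac{1}{-61} \left(-169 + 292\right)} = \frac{1}{\left(- \frac{1}{61}\right) 123} = \frac{1}{- \frac{123}{61}} = - \frac{61}{123}$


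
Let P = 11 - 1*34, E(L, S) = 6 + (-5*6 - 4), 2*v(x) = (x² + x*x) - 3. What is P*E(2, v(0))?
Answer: 644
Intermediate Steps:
v(x) = -3/2 + x² (v(x) = ((x² + x*x) - 3)/2 = ((x² + x²) - 3)/2 = (2*x² - 3)/2 = (-3 + 2*x²)/2 = -3/2 + x²)
E(L, S) = -28 (E(L, S) = 6 + (-30 - 4) = 6 - 34 = -28)
P = -23 (P = 11 - 34 = -23)
P*E(2, v(0)) = -23*(-28) = 644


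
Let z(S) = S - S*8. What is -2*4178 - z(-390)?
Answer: -11086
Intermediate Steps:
z(S) = -7*S (z(S) = S - 8*S = -7*S)
-2*4178 - z(-390) = -2*4178 - (-7)*(-390) = -8356 - 1*2730 = -8356 - 2730 = -11086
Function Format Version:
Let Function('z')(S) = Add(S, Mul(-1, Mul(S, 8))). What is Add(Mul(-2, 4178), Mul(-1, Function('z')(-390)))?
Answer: -11086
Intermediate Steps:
Function('z')(S) = Mul(-7, S) (Function('z')(S) = Add(S, Mul(-1, Mul(8, S))) = Add(S, Mul(-8, S)) = Mul(-7, S))
Add(Mul(-2, 4178), Mul(-1, Function('z')(-390))) = Add(Mul(-2, 4178), Mul(-1, Mul(-7, -390))) = Add(-8356, Mul(-1, 2730)) = Add(-8356, -2730) = -11086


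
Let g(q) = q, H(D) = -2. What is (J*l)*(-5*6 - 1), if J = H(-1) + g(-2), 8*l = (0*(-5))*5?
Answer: 0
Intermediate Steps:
l = 0 (l = ((0*(-5))*5)/8 = (0*5)/8 = (⅛)*0 = 0)
J = -4 (J = -2 - 2 = -4)
(J*l)*(-5*6 - 1) = (-4*0)*(-5*6 - 1) = 0*(-30 - 1) = 0*(-31) = 0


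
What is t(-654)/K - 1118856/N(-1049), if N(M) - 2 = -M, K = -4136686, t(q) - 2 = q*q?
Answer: -2314402741417/2173828493 ≈ -1064.7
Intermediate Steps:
t(q) = 2 + q² (t(q) = 2 + q*q = 2 + q²)
N(M) = 2 - M
t(-654)/K - 1118856/N(-1049) = (2 + (-654)²)/(-4136686) - 1118856/(2 - 1*(-1049)) = (2 + 427716)*(-1/4136686) - 1118856/(2 + 1049) = 427718*(-1/4136686) - 1118856/1051 = -213859/2068343 - 1118856*1/1051 = -213859/2068343 - 1118856/1051 = -2314402741417/2173828493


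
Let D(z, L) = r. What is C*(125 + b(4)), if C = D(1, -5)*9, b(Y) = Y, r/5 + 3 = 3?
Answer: 0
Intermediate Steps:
r = 0 (r = -15 + 5*3 = -15 + 15 = 0)
D(z, L) = 0
C = 0 (C = 0*9 = 0)
C*(125 + b(4)) = 0*(125 + 4) = 0*129 = 0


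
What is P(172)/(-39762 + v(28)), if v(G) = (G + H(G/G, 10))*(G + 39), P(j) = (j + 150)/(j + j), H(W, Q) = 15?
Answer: -161/6343532 ≈ -2.5380e-5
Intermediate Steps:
P(j) = (150 + j)/(2*j) (P(j) = (150 + j)/((2*j)) = (150 + j)*(1/(2*j)) = (150 + j)/(2*j))
v(G) = (15 + G)*(39 + G) (v(G) = (G + 15)*(G + 39) = (15 + G)*(39 + G))
P(172)/(-39762 + v(28)) = ((½)*(150 + 172)/172)/(-39762 + (585 + 28² + 54*28)) = ((½)*(1/172)*322)/(-39762 + (585 + 784 + 1512)) = 161/(172*(-39762 + 2881)) = (161/172)/(-36881) = (161/172)*(-1/36881) = -161/6343532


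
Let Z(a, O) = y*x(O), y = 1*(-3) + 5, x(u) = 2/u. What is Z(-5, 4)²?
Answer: 1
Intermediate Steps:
y = 2 (y = -3 + 5 = 2)
Z(a, O) = 4/O (Z(a, O) = 2*(2/O) = 4/O)
Z(-5, 4)² = (4/4)² = (4*(¼))² = 1² = 1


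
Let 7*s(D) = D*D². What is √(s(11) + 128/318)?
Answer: √236041701/1113 ≈ 13.804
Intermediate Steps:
s(D) = D³/7 (s(D) = (D*D²)/7 = D³/7)
√(s(11) + 128/318) = √((⅐)*11³ + 128/318) = √((⅐)*1331 + 128*(1/318)) = √(1331/7 + 64/159) = √(212077/1113) = √236041701/1113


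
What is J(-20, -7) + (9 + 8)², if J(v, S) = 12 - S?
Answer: 308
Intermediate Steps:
J(-20, -7) + (9 + 8)² = (12 - 1*(-7)) + (9 + 8)² = (12 + 7) + 17² = 19 + 289 = 308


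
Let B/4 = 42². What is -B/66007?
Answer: -7056/66007 ≈ -0.10690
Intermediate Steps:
B = 7056 (B = 4*42² = 4*1764 = 7056)
-B/66007 = -7056/66007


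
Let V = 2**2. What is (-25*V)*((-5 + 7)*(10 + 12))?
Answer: -4400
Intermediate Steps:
V = 4
(-25*V)*((-5 + 7)*(10 + 12)) = (-25*4)*((-5 + 7)*(10 + 12)) = -200*22 = -100*44 = -4400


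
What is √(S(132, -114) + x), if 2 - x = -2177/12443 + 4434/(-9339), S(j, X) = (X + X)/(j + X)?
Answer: I*√135264990117011271/116205177 ≈ 3.165*I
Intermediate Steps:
S(j, X) = 2*X/(X + j) (S(j, X) = (2*X)/(X + j) = 2*X/(X + j))
x = 102637873/38735059 (x = 2 - (-2177/12443 + 4434/(-9339)) = 2 - (-2177*1/12443 + 4434*(-1/9339)) = 2 - (-2177/12443 - 1478/3113) = 2 - 1*(-25167755/38735059) = 2 + 25167755/38735059 = 102637873/38735059 ≈ 2.6497)
√(S(132, -114) + x) = √(2*(-114)/(-114 + 132) + 102637873/38735059) = √(2*(-114)/18 + 102637873/38735059) = √(2*(-114)*(1/18) + 102637873/38735059) = √(-38/3 + 102637873/38735059) = √(-1164018623/116205177) = I*√135264990117011271/116205177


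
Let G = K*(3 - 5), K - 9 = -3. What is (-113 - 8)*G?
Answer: 1452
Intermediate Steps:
K = 6 (K = 9 - 3 = 6)
G = -12 (G = 6*(3 - 5) = 6*(-2) = -12)
(-113 - 8)*G = (-113 - 8)*(-12) = -121*(-12) = 1452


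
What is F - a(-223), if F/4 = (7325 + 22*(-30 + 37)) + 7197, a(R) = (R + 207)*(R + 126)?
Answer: 57152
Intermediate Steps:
a(R) = (126 + R)*(207 + R) (a(R) = (207 + R)*(126 + R) = (126 + R)*(207 + R))
F = 58704 (F = 4*((7325 + 22*(-30 + 37)) + 7197) = 4*((7325 + 22*7) + 7197) = 4*((7325 + 154) + 7197) = 4*(7479 + 7197) = 4*14676 = 58704)
F - a(-223) = 58704 - (26082 + (-223)² + 333*(-223)) = 58704 - (26082 + 49729 - 74259) = 58704 - 1*1552 = 58704 - 1552 = 57152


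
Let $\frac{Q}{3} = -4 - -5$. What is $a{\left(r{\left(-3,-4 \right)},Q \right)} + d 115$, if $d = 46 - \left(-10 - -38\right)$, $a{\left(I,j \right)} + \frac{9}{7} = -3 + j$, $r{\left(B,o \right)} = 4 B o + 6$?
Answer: $\frac{14481}{7} \approx 2068.7$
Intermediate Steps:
$r{\left(B,o \right)} = 6 + 4 B o$ ($r{\left(B,o \right)} = 4 B o + 6 = 6 + 4 B o$)
$Q = 3$ ($Q = 3 \left(-4 - -5\right) = 3 \left(-4 + 5\right) = 3 \cdot 1 = 3$)
$a{\left(I,j \right)} = - \frac{30}{7} + j$ ($a{\left(I,j \right)} = - \frac{9}{7} + \left(-3 + j\right) = - \frac{30}{7} + j$)
$d = 18$ ($d = 46 - \left(-10 + 38\right) = 46 - 28 = 18$)
$a{\left(r{\left(-3,-4 \right)},Q \right)} + d 115 = \left(- \frac{30}{7} + 3\right) + 18 \cdot 115 = - \frac{9}{7} + 2070 = \frac{14481}{7}$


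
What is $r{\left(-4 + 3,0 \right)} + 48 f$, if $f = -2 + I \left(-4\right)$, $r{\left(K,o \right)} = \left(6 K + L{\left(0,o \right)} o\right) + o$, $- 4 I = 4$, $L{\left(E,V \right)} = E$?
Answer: $90$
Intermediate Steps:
$I = -1$ ($I = \left(- \frac{1}{4}\right) 4 = -1$)
$r{\left(K,o \right)} = o + 6 K$ ($r{\left(K,o \right)} = \left(6 K + 0 o\right) + o = \left(6 K + 0\right) + o = 6 K + o = o + 6 K$)
$f = 2$ ($f = -2 - -4 = -2 + 4 = 2$)
$r{\left(-4 + 3,0 \right)} + 48 f = \left(0 + 6 \left(-4 + 3\right)\right) + 48 \cdot 2 = \left(0 + 6 \left(-1\right)\right) + 96 = \left(0 - 6\right) + 96 = -6 + 96 = 90$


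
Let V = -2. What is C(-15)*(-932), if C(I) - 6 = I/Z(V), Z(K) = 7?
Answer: -25164/7 ≈ -3594.9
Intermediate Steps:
C(I) = 6 + I/7
C(-15)*(-932) = (6 + (⅐)*(-15))*(-932) = (6 - 15/7)*(-932) = (27/7)*(-932) = -25164/7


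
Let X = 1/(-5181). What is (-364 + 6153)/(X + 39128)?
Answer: 29992809/202722167 ≈ 0.14795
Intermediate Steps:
X = -1/5181 ≈ -0.00019301
(-364 + 6153)/(X + 39128) = (-364 + 6153)/(-1/5181 + 39128) = 5789/(202722167/5181) = 5789*(5181/202722167) = 29992809/202722167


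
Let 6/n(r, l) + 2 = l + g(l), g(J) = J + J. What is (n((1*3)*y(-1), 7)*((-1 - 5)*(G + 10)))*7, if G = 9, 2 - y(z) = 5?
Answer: -252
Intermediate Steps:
g(J) = 2*J
y(z) = -3 (y(z) = 2 - 1*5 = 2 - 5 = -3)
n(r, l) = 6/(-2 + 3*l) (n(r, l) = 6/(-2 + (l + 2*l)) = 6/(-2 + 3*l))
(n((1*3)*y(-1), 7)*((-1 - 5)*(G + 10)))*7 = ((6/(-2 + 3*7))*((-1 - 5)*(9 + 10)))*7 = ((6/(-2 + 21))*(-6*19))*7 = ((6/19)*(-114))*7 = -36*7 = -252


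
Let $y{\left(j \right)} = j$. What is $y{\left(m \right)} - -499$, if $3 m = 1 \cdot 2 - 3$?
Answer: $\frac{1496}{3} \approx 498.67$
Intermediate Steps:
$m = - \frac{1}{3}$ ($m = \frac{1 \cdot 2 - 3}{3} = \frac{2 - 3}{3} = \frac{1}{3} \left(-1\right) = - \frac{1}{3} \approx -0.33333$)
$y{\left(m \right)} - -499 = - \frac{1}{3} - -499 = - \frac{1}{3} + 499 = \frac{1496}{3}$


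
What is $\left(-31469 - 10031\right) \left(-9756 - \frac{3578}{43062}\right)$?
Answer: $\frac{8717416337500}{21531} \approx 4.0488 \cdot 10^{8}$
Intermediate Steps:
$\left(-31469 - 10031\right) \left(-9756 - \frac{3578}{43062}\right) = - 41500 \left(-9756 - \frac{1789}{21531}\right) = \left(-41500\right) \left(- \frac{210058225}{21531}\right) = \frac{8717416337500}{21531}$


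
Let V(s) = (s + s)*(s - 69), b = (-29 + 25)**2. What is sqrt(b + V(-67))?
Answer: 8*sqrt(285) ≈ 135.06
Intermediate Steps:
b = 16 (b = (-4)**2 = 16)
V(s) = 2*s*(-69 + s) (V(s) = (2*s)*(-69 + s) = 2*s*(-69 + s))
sqrt(b + V(-67)) = sqrt(16 + 2*(-67)*(-69 - 67)) = sqrt(16 + 2*(-67)*(-136)) = sqrt(16 + 18224) = sqrt(18240) = 8*sqrt(285)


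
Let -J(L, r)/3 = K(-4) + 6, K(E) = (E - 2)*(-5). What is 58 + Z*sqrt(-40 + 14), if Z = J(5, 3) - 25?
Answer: 58 - 133*I*sqrt(26) ≈ 58.0 - 678.17*I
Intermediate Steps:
K(E) = 10 - 5*E (K(E) = (-2 + E)*(-5) = 10 - 5*E)
J(L, r) = -108 (J(L, r) = -3*((10 - 5*(-4)) + 6) = -3*((10 + 20) + 6) = -3*(30 + 6) = -3*36 = -108)
Z = -133 (Z = -108 - 25 = -133)
58 + Z*sqrt(-40 + 14) = 58 - 133*sqrt(-40 + 14) = 58 - 133*I*sqrt(26)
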